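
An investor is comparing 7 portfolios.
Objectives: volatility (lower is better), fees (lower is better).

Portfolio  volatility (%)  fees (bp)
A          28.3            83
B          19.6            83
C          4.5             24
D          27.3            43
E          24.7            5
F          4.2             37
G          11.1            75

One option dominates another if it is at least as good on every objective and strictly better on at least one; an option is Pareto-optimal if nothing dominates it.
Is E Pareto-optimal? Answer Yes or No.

Yes

A: worse on volatility (28.3 vs 24.7).
B: worse on fees (83 vs 5).
C: worse on fees (24 vs 5).
D: worse on volatility (27.3 vs 24.7).
F: worse on fees (37 vs 5).
G: worse on fees (75 vs 5).
No option is at least as good as E on every objective and strictly better on one.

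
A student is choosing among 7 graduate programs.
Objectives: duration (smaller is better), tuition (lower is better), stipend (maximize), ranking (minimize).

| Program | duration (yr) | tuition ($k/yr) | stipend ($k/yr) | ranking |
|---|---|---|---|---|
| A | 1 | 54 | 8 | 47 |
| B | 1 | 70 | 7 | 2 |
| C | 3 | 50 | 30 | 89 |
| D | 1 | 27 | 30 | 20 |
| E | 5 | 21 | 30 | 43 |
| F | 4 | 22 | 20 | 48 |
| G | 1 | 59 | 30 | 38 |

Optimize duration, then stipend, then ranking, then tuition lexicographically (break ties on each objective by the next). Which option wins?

D

First minimize duration: best is 1, kept {A, B, D, G}.
Then maximize stipend: best is 30, kept {D, G}.
Then minimize ranking: best is 20, kept {D}.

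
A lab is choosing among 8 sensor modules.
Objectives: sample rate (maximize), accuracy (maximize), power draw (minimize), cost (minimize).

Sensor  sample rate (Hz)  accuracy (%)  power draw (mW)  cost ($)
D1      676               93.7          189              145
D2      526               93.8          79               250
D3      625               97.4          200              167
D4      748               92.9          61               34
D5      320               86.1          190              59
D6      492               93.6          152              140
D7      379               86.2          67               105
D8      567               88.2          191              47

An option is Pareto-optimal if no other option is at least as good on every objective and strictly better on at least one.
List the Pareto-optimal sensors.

D1: not dominated.
D2: not dominated.
D3: not dominated (best accuracy).
D4: not dominated (best sample rate).
D5: dominated by D4 (sample rate 748≥320, accuracy 92.9≥86.1, power draw 61≤190, cost 34≤59).
D6: not dominated.
D7: dominated by D4 (sample rate 748≥379, accuracy 92.9≥86.2, power draw 61≤67, cost 34≤105).
D8: dominated by D4 (sample rate 748≥567, accuracy 92.9≥88.2, power draw 61≤191, cost 34≤47).

D1, D2, D3, D4, D6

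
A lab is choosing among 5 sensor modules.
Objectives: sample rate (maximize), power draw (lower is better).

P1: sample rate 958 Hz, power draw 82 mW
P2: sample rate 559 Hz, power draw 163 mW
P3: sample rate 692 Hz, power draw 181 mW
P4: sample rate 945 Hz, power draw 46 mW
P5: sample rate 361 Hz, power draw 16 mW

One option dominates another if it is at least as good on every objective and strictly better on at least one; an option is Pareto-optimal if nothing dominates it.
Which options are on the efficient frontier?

P1, P4, P5

P1: not dominated (best sample rate).
P2: dominated by P1 (sample rate 958≥559, power draw 82≤163).
P3: dominated by P1 (sample rate 958≥692, power draw 82≤181).
P4: not dominated.
P5: not dominated (best power draw).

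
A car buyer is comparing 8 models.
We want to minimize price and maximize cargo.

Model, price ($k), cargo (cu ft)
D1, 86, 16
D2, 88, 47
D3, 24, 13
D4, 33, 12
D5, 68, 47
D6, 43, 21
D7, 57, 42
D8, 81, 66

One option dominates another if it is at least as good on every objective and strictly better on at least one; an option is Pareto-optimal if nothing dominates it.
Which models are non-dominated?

D3, D5, D6, D7, D8

D1: dominated by D5 (price 68≤86, cargo 47≥16).
D2: dominated by D5 (price 68≤88, cargo 47≥47).
D3: not dominated (best price).
D4: dominated by D3 (price 24≤33, cargo 13≥12).
D5: not dominated.
D6: not dominated.
D7: not dominated.
D8: not dominated (best cargo).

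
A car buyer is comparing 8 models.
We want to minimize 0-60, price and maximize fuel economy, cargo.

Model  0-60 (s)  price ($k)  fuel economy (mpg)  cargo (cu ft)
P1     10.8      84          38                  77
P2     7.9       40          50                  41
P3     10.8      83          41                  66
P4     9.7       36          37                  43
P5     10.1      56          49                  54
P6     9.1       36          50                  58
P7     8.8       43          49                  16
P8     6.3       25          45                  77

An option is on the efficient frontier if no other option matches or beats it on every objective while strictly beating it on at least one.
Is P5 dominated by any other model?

P6 vs P5: 0-60 9.1≤10.1, price 36≤56, fuel economy 50≥49, cargo 58≥54 — P6 is at least as good on every objective and strictly better on at least one, so P6 dominates P5.

Yes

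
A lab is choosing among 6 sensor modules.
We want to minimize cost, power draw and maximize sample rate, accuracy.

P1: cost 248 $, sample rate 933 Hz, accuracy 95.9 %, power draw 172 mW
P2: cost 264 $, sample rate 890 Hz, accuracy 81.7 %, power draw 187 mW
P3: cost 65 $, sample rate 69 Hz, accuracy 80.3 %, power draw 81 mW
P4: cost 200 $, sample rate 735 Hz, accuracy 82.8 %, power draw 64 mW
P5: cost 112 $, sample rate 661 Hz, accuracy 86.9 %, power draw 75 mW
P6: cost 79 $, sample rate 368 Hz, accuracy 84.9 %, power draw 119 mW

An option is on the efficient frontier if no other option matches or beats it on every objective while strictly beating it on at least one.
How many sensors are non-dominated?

P1: not dominated (best sample rate).
P2: dominated by P1 (cost 248≤264, sample rate 933≥890, accuracy 95.9≥81.7, power draw 172≤187).
P3: not dominated (best cost).
P4: not dominated (best power draw).
P5: not dominated.
P6: not dominated.
Pareto-optimal: P1, P3, P4, P5, P6 → 5.

5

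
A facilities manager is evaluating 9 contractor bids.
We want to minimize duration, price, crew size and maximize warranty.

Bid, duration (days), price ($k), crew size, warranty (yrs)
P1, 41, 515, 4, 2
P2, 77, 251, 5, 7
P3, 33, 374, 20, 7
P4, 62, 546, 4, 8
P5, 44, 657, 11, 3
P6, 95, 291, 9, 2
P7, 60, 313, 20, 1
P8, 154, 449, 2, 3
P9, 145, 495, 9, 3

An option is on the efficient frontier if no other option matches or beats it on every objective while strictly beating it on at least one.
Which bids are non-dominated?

P1, P2, P3, P4, P5, P7, P8

P1: not dominated.
P2: not dominated (best price).
P3: not dominated (best duration).
P4: not dominated (best warranty).
P5: not dominated.
P6: dominated by P2 (duration 77≤95, price 251≤291, crew size 5≤9, warranty 7≥2).
P7: not dominated.
P8: not dominated (best crew size).
P9: dominated by P2 (duration 77≤145, price 251≤495, crew size 5≤9, warranty 7≥3).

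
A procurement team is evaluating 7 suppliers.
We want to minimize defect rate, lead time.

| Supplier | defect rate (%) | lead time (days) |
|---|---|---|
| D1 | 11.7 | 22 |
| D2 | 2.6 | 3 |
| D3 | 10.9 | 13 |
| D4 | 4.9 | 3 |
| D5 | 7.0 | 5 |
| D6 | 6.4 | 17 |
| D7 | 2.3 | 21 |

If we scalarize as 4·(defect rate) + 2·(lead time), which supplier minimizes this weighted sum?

D2

D1: 4·11.7 + 2·22 = 90.8
D2: 4·2.6 + 2·3 = 16.4
D3: 4·10.9 + 2·13 = 69.6
D4: 4·4.9 + 2·3 = 25.6
D5: 4·7.0 + 2·5 = 38.0
D6: 4·6.4 + 2·17 = 59.6
D7: 4·2.3 + 2·21 = 51.2
Lowest: D2 at 16.4.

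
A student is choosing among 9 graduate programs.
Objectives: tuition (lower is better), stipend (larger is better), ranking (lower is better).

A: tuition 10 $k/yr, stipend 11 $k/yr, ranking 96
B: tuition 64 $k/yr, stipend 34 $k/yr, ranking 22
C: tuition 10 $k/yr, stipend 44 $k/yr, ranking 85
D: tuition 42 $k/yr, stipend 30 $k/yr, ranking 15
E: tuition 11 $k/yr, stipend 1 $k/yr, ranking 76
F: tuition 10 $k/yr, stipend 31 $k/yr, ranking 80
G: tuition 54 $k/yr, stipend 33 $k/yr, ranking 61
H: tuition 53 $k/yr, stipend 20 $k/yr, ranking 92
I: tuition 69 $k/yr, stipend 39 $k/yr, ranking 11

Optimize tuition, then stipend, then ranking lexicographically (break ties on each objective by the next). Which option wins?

C

First minimize tuition: best is 10, kept {A, C, F}.
Then maximize stipend: best is 44, kept {C}.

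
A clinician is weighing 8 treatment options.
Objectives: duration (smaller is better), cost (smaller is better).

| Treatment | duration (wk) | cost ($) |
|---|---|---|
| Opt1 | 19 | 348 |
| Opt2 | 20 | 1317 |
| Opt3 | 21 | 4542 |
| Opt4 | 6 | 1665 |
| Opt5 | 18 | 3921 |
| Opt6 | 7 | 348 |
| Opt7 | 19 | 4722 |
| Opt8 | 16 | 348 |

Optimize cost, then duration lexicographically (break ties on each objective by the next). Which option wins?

First minimize cost: best is 348, kept {Opt1, Opt6, Opt8}.
Then minimize duration: best is 7, kept {Opt6}.

Opt6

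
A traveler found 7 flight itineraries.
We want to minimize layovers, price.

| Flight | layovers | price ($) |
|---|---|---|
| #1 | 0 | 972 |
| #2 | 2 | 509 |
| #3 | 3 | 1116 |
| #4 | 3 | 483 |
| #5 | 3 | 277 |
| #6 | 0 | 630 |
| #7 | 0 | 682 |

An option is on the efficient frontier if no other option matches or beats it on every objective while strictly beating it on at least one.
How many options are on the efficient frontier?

#1: dominated by #6 (layovers 0≤0, price 630≤972).
#2: not dominated.
#3: dominated by #1 (layovers 0≤3, price 972≤1116).
#4: dominated by #5 (layovers 3≤3, price 277≤483).
#5: not dominated (best price).
#6: not dominated.
#7: dominated by #6 (layovers 0≤0, price 630≤682).
Pareto-optimal: #2, #5, #6 → 3.

3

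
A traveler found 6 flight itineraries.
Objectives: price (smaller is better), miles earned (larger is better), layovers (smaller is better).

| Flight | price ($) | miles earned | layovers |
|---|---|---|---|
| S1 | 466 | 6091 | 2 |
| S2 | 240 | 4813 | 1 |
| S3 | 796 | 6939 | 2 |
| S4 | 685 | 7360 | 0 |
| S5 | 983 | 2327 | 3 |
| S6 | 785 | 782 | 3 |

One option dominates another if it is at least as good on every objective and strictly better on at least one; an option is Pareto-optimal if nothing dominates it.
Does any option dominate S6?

S1 vs S6: price 466≤785, miles earned 6091≥782, layovers 2≤3 — S1 is at least as good on every objective and strictly better on at least one, so S1 dominates S6.

Yes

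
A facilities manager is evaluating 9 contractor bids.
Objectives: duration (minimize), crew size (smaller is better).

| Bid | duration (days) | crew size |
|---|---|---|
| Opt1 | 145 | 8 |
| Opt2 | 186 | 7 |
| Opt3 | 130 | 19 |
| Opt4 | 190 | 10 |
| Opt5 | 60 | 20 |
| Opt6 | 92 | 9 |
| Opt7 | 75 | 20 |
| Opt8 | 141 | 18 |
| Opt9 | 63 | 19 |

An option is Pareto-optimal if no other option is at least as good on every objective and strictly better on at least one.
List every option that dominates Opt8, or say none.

Opt6: duration 92≤141, crew size 9≤18 — dominates Opt8.
Others (Opt1, Opt2, Opt3, Opt4, Opt5, Opt7, Opt9) are each worse than Opt8 on at least one objective.

Opt6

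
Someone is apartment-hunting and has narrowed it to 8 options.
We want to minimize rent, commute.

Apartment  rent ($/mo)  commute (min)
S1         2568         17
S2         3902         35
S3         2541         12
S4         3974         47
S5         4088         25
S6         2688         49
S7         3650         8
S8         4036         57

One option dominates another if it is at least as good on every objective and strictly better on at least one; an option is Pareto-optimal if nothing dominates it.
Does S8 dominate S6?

No

S8 vs S6: S8 is worse on rent (4036 vs 2688), so it does not dominate S6.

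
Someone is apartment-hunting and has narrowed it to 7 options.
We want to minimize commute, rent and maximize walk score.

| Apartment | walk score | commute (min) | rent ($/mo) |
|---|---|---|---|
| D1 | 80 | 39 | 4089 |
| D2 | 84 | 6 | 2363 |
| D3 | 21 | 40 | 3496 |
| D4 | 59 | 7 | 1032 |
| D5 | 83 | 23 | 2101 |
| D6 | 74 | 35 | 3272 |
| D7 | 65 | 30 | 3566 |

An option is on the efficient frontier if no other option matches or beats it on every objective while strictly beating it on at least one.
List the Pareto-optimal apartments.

D1: dominated by D2 (walk score 84≥80, commute 6≤39, rent 2363≤4089).
D2: not dominated (best walk score).
D3: dominated by D2 (walk score 84≥21, commute 6≤40, rent 2363≤3496).
D4: not dominated (best rent).
D5: not dominated.
D6: dominated by D2 (walk score 84≥74, commute 6≤35, rent 2363≤3272).
D7: dominated by D2 (walk score 84≥65, commute 6≤30, rent 2363≤3566).

D2, D4, D5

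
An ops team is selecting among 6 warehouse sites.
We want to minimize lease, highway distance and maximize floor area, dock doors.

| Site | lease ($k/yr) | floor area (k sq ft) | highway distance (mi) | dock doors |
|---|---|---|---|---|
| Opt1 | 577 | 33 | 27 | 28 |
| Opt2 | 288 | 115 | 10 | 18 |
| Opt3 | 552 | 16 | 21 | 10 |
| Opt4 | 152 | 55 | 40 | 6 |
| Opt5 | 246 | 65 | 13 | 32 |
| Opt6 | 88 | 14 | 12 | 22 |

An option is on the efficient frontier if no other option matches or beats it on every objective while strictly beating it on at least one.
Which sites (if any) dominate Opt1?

Opt5

Opt5: lease 246≤577, floor area 65≥33, highway distance 13≤27, dock doors 32≥28 — dominates Opt1.
Others (Opt2, Opt3, Opt4, Opt6) are each worse than Opt1 on at least one objective.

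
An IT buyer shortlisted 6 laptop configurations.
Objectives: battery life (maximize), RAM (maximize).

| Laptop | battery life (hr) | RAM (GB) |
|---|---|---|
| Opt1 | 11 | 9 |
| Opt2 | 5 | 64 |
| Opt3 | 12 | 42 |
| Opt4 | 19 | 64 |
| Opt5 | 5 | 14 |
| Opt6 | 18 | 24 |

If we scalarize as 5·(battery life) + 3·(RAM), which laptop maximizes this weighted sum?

Opt4

Opt1: 5·11 + 3·9 = 82
Opt2: 5·5 + 3·64 = 217
Opt3: 5·12 + 3·42 = 186
Opt4: 5·19 + 3·64 = 287
Opt5: 5·5 + 3·14 = 67
Opt6: 5·18 + 3·24 = 162
Highest: Opt4 at 287.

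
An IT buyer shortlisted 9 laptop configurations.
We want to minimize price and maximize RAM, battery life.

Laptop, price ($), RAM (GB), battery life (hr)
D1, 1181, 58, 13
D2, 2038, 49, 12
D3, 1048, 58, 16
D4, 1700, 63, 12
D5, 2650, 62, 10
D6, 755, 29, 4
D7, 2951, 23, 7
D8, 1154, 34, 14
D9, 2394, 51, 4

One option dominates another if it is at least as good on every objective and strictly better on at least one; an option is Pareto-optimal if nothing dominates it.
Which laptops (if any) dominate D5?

D4: price 1700≤2650, RAM 63≥62, battery life 12≥10 — dominates D5.
Others (D1, D2, D3, D6, D7, D8, D9) are each worse than D5 on at least one objective.

D4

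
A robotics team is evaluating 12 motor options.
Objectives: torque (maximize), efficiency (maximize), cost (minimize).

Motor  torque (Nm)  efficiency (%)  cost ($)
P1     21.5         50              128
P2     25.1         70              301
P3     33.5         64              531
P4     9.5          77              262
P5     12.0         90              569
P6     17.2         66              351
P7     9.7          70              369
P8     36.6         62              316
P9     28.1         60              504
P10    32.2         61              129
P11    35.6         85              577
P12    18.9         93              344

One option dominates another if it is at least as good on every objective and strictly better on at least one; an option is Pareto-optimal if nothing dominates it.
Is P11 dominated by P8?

No

P8 vs P11: P8 is worse on efficiency (62 vs 85), so it does not dominate P11.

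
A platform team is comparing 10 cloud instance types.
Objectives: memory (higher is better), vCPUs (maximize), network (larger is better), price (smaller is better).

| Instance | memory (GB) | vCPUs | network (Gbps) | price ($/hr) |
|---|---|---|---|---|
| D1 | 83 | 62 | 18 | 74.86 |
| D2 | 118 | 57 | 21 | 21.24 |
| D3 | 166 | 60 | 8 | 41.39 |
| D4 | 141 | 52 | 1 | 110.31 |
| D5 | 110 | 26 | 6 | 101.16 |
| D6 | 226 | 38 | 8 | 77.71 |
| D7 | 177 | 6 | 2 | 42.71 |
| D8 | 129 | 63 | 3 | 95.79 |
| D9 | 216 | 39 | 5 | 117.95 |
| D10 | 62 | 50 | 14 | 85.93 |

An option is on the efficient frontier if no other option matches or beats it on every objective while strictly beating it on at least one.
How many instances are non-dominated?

7

D1: not dominated.
D2: not dominated (best network).
D3: not dominated.
D4: dominated by D3 (memory 166≥141, vCPUs 60≥52, network 8≥1, price 41.39≤110.31).
D5: dominated by D2 (memory 118≥110, vCPUs 57≥26, network 21≥6, price 21.24≤101.16).
D6: not dominated (best memory).
D7: not dominated.
D8: not dominated (best vCPUs).
D9: not dominated.
D10: dominated by D1 (memory 83≥62, vCPUs 62≥50, network 18≥14, price 74.86≤85.93).
Pareto-optimal: D1, D2, D3, D6, D7, D8, D9 → 7.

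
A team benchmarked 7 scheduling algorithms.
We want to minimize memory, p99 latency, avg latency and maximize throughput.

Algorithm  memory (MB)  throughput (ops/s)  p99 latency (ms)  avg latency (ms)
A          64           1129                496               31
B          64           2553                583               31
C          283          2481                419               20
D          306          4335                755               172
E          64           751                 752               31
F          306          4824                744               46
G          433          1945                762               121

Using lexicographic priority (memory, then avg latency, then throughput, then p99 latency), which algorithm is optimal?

First minimize memory: best is 64, kept {A, B, E}.
Then minimize avg latency: best is 31, kept {A, B, E}.
Then maximize throughput: best is 2553, kept {B}.

B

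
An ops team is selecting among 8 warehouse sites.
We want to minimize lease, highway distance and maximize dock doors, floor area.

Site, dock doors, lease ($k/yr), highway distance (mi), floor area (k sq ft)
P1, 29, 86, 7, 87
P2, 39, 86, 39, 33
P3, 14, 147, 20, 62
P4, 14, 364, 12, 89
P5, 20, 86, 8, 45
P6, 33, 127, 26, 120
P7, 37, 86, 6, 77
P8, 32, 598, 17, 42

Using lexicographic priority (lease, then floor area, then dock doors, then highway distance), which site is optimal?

First minimize lease: best is 86, kept {P1, P2, P5, P7}.
Then maximize floor area: best is 87, kept {P1}.

P1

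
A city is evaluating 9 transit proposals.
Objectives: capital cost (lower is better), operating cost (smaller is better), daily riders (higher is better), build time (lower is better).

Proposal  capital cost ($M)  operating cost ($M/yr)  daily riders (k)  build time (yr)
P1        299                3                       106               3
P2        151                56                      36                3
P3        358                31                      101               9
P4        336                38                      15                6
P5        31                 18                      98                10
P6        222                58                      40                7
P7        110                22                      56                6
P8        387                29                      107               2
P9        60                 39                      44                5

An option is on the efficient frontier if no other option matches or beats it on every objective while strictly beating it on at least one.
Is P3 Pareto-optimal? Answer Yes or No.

No

P1 vs P3: capital cost 299≤358, operating cost 3≤31, daily riders 106≥101, build time 3≤9 — P1 is at least as good on every objective and strictly better on at least one, so P1 dominates P3.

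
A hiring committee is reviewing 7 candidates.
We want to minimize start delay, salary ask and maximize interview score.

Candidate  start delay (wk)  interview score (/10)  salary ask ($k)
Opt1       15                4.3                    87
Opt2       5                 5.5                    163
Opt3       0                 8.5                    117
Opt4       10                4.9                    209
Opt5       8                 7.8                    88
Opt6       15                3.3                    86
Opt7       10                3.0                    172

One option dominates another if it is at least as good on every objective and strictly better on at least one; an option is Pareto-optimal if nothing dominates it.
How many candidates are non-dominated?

4

Opt1: not dominated.
Opt2: dominated by Opt3 (start delay 0≤5, interview score 8.5≥5.5, salary ask 117≤163).
Opt3: not dominated (best start delay).
Opt4: dominated by Opt2 (start delay 5≤10, interview score 5.5≥4.9, salary ask 163≤209).
Opt5: not dominated.
Opt6: not dominated (best salary ask).
Opt7: dominated by Opt2 (start delay 5≤10, interview score 5.5≥3.0, salary ask 163≤172).
Pareto-optimal: Opt1, Opt3, Opt5, Opt6 → 4.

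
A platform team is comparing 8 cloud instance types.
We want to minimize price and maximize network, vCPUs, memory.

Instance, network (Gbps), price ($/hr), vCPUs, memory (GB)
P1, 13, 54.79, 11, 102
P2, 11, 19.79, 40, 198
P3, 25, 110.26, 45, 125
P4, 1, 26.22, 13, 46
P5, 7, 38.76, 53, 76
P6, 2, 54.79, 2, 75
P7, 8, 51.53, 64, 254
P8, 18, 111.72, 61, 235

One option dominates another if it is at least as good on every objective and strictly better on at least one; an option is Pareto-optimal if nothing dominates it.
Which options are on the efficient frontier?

P1, P2, P3, P5, P7, P8

P1: not dominated.
P2: not dominated (best price).
P3: not dominated (best network).
P4: dominated by P2 (network 11≥1, price 19.79≤26.22, vCPUs 40≥13, memory 198≥46).
P5: not dominated.
P6: dominated by P1 (network 13≥2, price 54.79≤54.79, vCPUs 11≥2, memory 102≥75).
P7: not dominated (best vCPUs).
P8: not dominated.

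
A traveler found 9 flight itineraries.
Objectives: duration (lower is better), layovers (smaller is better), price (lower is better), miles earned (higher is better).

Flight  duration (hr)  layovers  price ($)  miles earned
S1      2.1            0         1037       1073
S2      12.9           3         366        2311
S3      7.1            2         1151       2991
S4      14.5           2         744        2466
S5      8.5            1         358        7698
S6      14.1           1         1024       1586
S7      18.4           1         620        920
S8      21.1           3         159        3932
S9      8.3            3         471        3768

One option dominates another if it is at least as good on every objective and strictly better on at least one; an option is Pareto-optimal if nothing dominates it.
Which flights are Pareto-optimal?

S1: not dominated (best duration).
S2: dominated by S5 (duration 8.5≤12.9, layovers 1≤3, price 358≤366, miles earned 7698≥2311).
S3: not dominated.
S4: dominated by S5 (duration 8.5≤14.5, layovers 1≤2, price 358≤744, miles earned 7698≥2466).
S5: not dominated (best miles earned).
S6: dominated by S5 (duration 8.5≤14.1, layovers 1≤1, price 358≤1024, miles earned 7698≥1586).
S7: dominated by S5 (duration 8.5≤18.4, layovers 1≤1, price 358≤620, miles earned 7698≥920).
S8: not dominated (best price).
S9: not dominated.

S1, S3, S5, S8, S9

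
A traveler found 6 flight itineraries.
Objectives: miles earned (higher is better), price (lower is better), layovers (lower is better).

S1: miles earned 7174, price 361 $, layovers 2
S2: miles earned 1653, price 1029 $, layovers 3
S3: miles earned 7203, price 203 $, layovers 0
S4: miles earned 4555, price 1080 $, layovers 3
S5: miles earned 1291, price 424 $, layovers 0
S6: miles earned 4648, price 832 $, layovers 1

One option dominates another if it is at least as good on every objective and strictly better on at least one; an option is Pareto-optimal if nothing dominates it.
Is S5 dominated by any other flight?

Yes

S3 vs S5: miles earned 7203≥1291, price 203≤424, layovers 0≤0 — S3 is at least as good on every objective and strictly better on at least one, so S3 dominates S5.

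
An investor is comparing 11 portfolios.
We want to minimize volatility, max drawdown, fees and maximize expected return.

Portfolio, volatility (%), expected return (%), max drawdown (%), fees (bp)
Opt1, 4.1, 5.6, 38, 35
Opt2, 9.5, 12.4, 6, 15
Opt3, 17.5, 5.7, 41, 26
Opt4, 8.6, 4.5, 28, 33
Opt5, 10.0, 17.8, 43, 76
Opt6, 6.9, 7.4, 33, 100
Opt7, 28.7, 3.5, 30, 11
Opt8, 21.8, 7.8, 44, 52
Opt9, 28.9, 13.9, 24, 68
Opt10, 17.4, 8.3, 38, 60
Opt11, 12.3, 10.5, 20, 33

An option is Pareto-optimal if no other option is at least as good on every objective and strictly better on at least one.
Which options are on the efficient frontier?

Opt1, Opt2, Opt4, Opt5, Opt6, Opt7, Opt9

Opt1: not dominated (best volatility).
Opt2: not dominated (best max drawdown).
Opt3: dominated by Opt2 (volatility 9.5≤17.5, expected return 12.4≥5.7, max drawdown 6≤41, fees 15≤26).
Opt4: not dominated.
Opt5: not dominated (best expected return).
Opt6: not dominated.
Opt7: not dominated (best fees).
Opt8: dominated by Opt2 (volatility 9.5≤21.8, expected return 12.4≥7.8, max drawdown 6≤44, fees 15≤52).
Opt9: not dominated.
Opt10: dominated by Opt2 (volatility 9.5≤17.4, expected return 12.4≥8.3, max drawdown 6≤38, fees 15≤60).
Opt11: dominated by Opt2 (volatility 9.5≤12.3, expected return 12.4≥10.5, max drawdown 6≤20, fees 15≤33).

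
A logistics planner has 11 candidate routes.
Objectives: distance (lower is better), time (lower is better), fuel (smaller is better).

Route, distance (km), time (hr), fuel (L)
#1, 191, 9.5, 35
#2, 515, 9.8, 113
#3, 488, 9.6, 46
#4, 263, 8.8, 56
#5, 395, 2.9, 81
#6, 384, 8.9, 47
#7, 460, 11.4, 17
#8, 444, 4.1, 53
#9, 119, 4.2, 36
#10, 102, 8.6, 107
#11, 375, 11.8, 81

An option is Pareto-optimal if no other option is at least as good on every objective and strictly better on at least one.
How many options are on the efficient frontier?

#1: not dominated.
#2: dominated by #1 (distance 191≤515, time 9.5≤9.8, fuel 35≤113).
#3: dominated by #1 (distance 191≤488, time 9.5≤9.6, fuel 35≤46).
#4: dominated by #9 (distance 119≤263, time 4.2≤8.8, fuel 36≤56).
#5: not dominated (best time).
#6: dominated by #9 (distance 119≤384, time 4.2≤8.9, fuel 36≤47).
#7: not dominated (best fuel).
#8: not dominated.
#9: not dominated.
#10: not dominated (best distance).
#11: dominated by #1 (distance 191≤375, time 9.5≤11.8, fuel 35≤81).
Pareto-optimal: #1, #5, #7, #8, #9, #10 → 6.

6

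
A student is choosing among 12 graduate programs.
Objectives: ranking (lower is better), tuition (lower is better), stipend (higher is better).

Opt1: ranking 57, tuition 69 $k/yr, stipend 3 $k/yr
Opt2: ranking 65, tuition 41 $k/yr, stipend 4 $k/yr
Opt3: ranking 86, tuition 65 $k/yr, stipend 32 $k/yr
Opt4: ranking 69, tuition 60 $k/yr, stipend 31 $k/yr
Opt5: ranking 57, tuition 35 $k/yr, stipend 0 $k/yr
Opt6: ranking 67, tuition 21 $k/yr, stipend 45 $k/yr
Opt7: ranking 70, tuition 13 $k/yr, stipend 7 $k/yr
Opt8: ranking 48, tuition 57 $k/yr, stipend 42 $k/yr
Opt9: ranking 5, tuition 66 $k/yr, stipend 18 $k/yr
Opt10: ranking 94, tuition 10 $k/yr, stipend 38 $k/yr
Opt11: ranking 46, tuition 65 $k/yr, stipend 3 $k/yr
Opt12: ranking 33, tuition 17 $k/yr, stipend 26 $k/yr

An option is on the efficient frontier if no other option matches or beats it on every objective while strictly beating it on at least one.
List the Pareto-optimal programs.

Opt6, Opt7, Opt8, Opt9, Opt10, Opt12

Opt1: dominated by Opt8 (ranking 48≤57, tuition 57≤69, stipend 42≥3).
Opt2: dominated by Opt12 (ranking 33≤65, tuition 17≤41, stipend 26≥4).
Opt3: dominated by Opt6 (ranking 67≤86, tuition 21≤65, stipend 45≥32).
Opt4: dominated by Opt6 (ranking 67≤69, tuition 21≤60, stipend 45≥31).
Opt5: dominated by Opt12 (ranking 33≤57, tuition 17≤35, stipend 26≥0).
Opt6: not dominated (best stipend).
Opt7: not dominated.
Opt8: not dominated.
Opt9: not dominated (best ranking).
Opt10: not dominated (best tuition).
Opt11: dominated by Opt12 (ranking 33≤46, tuition 17≤65, stipend 26≥3).
Opt12: not dominated.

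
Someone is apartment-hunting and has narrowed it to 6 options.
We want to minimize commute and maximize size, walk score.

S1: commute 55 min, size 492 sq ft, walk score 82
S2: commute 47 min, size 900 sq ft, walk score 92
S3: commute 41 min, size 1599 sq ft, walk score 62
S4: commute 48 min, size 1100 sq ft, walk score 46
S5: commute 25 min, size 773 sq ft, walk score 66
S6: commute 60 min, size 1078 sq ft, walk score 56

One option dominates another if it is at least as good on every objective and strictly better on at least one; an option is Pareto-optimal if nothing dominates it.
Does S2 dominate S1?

Yes

S2 vs S1: commute 47≤55, size 900≥492, walk score 92≥82 — S2 is at least as good on every objective with at least one strict improvement.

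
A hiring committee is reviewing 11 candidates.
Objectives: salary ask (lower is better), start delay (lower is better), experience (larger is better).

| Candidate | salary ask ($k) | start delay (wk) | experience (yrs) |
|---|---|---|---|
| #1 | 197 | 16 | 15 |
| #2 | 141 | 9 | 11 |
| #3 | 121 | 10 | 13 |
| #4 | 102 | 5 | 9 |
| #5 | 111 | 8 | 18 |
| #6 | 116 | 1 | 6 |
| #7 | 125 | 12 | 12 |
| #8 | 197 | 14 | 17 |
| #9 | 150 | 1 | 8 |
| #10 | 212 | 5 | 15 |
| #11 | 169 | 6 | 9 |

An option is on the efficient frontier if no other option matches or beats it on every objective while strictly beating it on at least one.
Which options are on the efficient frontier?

#1: dominated by #5 (salary ask 111≤197, start delay 8≤16, experience 18≥15).
#2: dominated by #5 (salary ask 111≤141, start delay 8≤9, experience 18≥11).
#3: dominated by #5 (salary ask 111≤121, start delay 8≤10, experience 18≥13).
#4: not dominated (best salary ask).
#5: not dominated (best experience).
#6: not dominated.
#7: dominated by #3 (salary ask 121≤125, start delay 10≤12, experience 13≥12).
#8: dominated by #5 (salary ask 111≤197, start delay 8≤14, experience 18≥17).
#9: not dominated.
#10: not dominated.
#11: dominated by #4 (salary ask 102≤169, start delay 5≤6, experience 9≥9).

#4, #5, #6, #9, #10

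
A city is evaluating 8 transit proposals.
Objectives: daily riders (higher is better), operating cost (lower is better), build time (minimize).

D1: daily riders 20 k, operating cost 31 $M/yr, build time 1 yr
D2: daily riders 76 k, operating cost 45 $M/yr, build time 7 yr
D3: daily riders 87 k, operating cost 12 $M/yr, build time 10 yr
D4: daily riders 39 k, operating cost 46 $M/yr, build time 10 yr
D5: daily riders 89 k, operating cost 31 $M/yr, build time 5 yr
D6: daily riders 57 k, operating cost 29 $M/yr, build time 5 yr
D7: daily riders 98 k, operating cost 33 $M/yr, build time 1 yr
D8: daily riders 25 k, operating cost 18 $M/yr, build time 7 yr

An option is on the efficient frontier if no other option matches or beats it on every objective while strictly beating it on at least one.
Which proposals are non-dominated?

D1, D3, D5, D6, D7, D8

D1: not dominated.
D2: dominated by D5 (daily riders 89≥76, operating cost 31≤45, build time 5≤7).
D3: not dominated (best operating cost).
D4: dominated by D2 (daily riders 76≥39, operating cost 45≤46, build time 7≤10).
D5: not dominated.
D6: not dominated.
D7: not dominated (best daily riders).
D8: not dominated.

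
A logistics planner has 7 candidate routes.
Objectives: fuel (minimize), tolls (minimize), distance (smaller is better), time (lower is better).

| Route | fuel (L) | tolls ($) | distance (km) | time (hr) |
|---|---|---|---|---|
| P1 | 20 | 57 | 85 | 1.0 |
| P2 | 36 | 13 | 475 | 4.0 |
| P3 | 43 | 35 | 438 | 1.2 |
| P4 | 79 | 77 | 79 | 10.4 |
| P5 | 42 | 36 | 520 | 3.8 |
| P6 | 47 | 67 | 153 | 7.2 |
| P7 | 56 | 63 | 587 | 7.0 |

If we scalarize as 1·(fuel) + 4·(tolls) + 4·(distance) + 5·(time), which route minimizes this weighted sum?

P1: 1·20 + 4·57 + 4·85 + 5·1.0 = 593.0
P2: 1·36 + 4·13 + 4·475 + 5·4.0 = 2008.0
P3: 1·43 + 4·35 + 4·438 + 5·1.2 = 1941.0
P4: 1·79 + 4·77 + 4·79 + 5·10.4 = 755.0
P5: 1·42 + 4·36 + 4·520 + 5·3.8 = 2285.0
P6: 1·47 + 4·67 + 4·153 + 5·7.2 = 963.0
P7: 1·56 + 4·63 + 4·587 + 5·7.0 = 2691.0
Lowest: P1 at 593.0.

P1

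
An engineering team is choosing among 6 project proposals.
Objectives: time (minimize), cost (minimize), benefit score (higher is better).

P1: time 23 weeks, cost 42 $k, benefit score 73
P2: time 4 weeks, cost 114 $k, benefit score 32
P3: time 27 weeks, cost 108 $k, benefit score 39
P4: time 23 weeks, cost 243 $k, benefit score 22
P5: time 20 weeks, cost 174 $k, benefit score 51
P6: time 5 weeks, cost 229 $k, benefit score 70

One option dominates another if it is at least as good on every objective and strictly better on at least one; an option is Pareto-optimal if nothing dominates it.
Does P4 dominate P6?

No

P4 vs P6: P4 is worse on time (23 vs 5), so it does not dominate P6.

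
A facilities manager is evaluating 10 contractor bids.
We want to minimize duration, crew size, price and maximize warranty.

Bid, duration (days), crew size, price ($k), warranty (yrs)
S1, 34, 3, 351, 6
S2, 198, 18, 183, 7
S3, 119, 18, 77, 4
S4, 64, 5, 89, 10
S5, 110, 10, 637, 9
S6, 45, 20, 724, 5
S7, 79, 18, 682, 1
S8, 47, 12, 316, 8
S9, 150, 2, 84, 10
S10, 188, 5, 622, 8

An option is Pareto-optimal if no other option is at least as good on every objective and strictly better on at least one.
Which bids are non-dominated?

S1, S3, S4, S8, S9

S1: not dominated (best duration).
S2: dominated by S4 (duration 64≤198, crew size 5≤18, price 89≤183, warranty 10≥7).
S3: not dominated (best price).
S4: not dominated.
S5: dominated by S4 (duration 64≤110, crew size 5≤10, price 89≤637, warranty 10≥9).
S6: dominated by S1 (duration 34≤45, crew size 3≤20, price 351≤724, warranty 6≥5).
S7: dominated by S1 (duration 34≤79, crew size 3≤18, price 351≤682, warranty 6≥1).
S8: not dominated.
S9: not dominated (best crew size).
S10: dominated by S4 (duration 64≤188, crew size 5≤5, price 89≤622, warranty 10≥8).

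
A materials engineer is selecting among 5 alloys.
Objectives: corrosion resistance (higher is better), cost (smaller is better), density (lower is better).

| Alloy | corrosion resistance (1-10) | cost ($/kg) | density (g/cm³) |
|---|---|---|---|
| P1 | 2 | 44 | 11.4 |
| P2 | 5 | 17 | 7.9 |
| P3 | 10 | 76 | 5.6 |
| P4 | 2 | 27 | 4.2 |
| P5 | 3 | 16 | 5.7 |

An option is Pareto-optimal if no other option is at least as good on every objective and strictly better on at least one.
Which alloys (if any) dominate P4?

P1: worse on cost (44 vs 27).
P2: worse on density (7.9 vs 4.2).
P3: worse on cost (76 vs 27).
P5: worse on density (5.7 vs 4.2).
No option dominates P4.

none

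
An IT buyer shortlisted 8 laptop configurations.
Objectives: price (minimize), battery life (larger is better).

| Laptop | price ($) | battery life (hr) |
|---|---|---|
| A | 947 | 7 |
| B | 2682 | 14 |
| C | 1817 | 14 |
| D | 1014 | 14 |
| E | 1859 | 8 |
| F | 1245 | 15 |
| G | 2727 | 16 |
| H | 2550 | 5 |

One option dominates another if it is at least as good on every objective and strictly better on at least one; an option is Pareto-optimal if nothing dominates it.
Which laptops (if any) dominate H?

A: price 947≤2550, battery life 7≥5 — dominates H.
C: price 1817≤2550, battery life 14≥5 — dominates H.
D: price 1014≤2550, battery life 14≥5 — dominates H.
E: price 1859≤2550, battery life 8≥5 — dominates H.
F: price 1245≤2550, battery life 15≥5 — dominates H.
Others (B, G) are each worse than H on at least one objective.

A, C, D, E, F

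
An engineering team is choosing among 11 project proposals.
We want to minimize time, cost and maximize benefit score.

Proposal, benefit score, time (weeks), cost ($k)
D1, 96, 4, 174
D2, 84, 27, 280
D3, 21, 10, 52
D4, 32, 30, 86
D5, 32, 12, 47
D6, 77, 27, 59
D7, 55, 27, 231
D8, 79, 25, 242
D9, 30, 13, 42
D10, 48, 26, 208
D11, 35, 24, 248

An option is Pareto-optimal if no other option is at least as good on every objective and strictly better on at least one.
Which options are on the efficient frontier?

D1, D3, D5, D6, D9

D1: not dominated (best benefit score).
D2: dominated by D1 (benefit score 96≥84, time 4≤27, cost 174≤280).
D3: not dominated.
D4: dominated by D5 (benefit score 32≥32, time 12≤30, cost 47≤86).
D5: not dominated.
D6: not dominated.
D7: dominated by D1 (benefit score 96≥55, time 4≤27, cost 174≤231).
D8: dominated by D1 (benefit score 96≥79, time 4≤25, cost 174≤242).
D9: not dominated (best cost).
D10: dominated by D1 (benefit score 96≥48, time 4≤26, cost 174≤208).
D11: dominated by D1 (benefit score 96≥35, time 4≤24, cost 174≤248).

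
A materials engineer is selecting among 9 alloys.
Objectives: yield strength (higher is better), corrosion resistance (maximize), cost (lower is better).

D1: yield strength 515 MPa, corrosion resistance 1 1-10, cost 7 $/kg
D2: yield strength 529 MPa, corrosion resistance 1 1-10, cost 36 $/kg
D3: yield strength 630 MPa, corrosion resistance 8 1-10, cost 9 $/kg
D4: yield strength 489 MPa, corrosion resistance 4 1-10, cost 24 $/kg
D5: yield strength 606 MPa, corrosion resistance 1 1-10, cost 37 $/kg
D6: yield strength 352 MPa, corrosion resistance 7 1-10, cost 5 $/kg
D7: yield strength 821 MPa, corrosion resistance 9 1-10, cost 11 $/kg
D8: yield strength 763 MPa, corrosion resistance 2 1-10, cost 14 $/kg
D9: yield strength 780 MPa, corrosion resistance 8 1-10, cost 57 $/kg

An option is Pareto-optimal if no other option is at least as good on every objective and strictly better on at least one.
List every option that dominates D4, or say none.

D3: yield strength 630≥489, corrosion resistance 8≥4, cost 9≤24 — dominates D4.
D7: yield strength 821≥489, corrosion resistance 9≥4, cost 11≤24 — dominates D4.
Others (D1, D2, D5, D6, D8, D9) are each worse than D4 on at least one objective.

D3, D7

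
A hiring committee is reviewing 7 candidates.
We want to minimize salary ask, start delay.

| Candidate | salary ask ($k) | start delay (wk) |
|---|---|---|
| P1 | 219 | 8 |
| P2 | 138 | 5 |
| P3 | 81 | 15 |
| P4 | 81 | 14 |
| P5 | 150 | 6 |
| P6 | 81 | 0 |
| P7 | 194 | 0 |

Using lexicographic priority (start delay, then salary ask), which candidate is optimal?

First minimize start delay: best is 0, kept {P6, P7}.
Then minimize salary ask: best is 81, kept {P6}.

P6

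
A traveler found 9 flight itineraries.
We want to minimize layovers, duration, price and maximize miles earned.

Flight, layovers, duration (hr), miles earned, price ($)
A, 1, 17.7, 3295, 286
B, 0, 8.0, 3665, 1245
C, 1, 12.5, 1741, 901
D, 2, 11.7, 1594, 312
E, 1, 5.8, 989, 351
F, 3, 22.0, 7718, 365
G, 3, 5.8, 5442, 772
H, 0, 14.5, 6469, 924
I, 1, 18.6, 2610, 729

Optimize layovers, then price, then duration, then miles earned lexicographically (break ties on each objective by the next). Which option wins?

First minimize layovers: best is 0, kept {B, H}.
Then minimize price: best is 924, kept {H}.

H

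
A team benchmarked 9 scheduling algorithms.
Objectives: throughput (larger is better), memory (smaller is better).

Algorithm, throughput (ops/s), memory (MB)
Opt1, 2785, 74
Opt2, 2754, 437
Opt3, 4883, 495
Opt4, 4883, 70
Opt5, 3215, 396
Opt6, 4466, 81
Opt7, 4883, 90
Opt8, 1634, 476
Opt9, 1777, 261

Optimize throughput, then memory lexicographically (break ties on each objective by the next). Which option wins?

Opt4

First maximize throughput: best is 4883, kept {Opt3, Opt4, Opt7}.
Then minimize memory: best is 70, kept {Opt4}.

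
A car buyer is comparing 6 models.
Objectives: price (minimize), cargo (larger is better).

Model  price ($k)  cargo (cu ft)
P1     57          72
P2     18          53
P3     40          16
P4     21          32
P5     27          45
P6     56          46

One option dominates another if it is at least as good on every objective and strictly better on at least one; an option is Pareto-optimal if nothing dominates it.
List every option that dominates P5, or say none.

P2: price 18≤27, cargo 53≥45 — dominates P5.
Others (P1, P3, P4, P6) are each worse than P5 on at least one objective.

P2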